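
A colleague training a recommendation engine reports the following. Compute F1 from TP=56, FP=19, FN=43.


Precision = 56/75 = 0.7467
Recall = 56/99 = 0.5657
F1 = 2·P·R/(P+R) = 2·TP/(2·TP+FP+FN) = 112/(112+19+43) = 112/174 = 0.6437

0.6437


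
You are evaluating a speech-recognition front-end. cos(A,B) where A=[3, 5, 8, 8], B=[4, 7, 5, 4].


A·B = 3·4 + 5·7 + 8·5 + 8·4 = 119
‖A‖ = √162 = 12.7279, ‖B‖ = √106 = 10.2956
cos = 119/(√162·√106) = 119/√17172 = 0.9081

0.9081


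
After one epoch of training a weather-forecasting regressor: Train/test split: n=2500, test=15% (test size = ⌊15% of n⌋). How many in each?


Test = ⌊2500·15/100⌋ = 375
Train = 2500 - 375 = 2125

Train: 2125, Test: 375


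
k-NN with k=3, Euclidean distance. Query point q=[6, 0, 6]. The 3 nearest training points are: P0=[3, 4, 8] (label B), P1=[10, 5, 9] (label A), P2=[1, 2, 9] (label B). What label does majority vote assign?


d(q,P0) = 5.3852  (label B)
d(q,P1) = 7.0711  (label A)
d(q,P2) = 6.1644  (label B)
Votes: A=1, B=2
Majority → B

B


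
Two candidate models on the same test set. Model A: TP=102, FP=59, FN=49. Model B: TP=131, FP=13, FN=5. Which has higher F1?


Model A: P=102/161=0.6335, R=102/151=0.6755, F1=2PR/(P+R)=2TP/(2TP+FP+FN)=204/312=0.6538
Model B: P=131/144=0.9097, R=131/136=0.9632, F1=2PR/(P+R)=2TP/(2TP+FP+FN)=262/280=0.9357
0.6538 < 0.9357 → Model B

Model B


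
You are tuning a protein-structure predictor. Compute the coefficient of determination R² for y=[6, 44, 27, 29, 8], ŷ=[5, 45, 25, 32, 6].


ȳ = 22.8
SS_res = Σ(y-ŷ)² = 19
SS_tot = Σ(y-ȳ)² = 1006.8
R² = 1 - SS_res/SS_tot = 1 - 0.0189 = 0.9811

0.9811


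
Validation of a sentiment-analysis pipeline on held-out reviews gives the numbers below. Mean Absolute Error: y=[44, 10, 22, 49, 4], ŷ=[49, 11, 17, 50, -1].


Absolute errors: |44-49|=5, |10-11|=1, |22-17|=5, |49-50|=1, |4+ 1|=5
Sum = 17
MAE = 17/5 = 17/5

17/5


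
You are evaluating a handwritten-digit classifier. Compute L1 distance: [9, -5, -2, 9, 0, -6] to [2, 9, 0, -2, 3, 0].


d = |9-2| + |-5-9| + |-2-0| + |9+ 2| + |0-3| + |-6-0|
  = 7 + 14 + 2 + 11 + 3 + 6
  = 43

43


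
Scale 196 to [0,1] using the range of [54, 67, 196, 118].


min=54, max=196
(196-54)/(196-54) = 142/142 = 1.0

1.0


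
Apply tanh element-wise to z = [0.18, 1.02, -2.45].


tanh(0.18) = 0.1781
tanh(1.02) = 0.7699
tanh(-2.45) = -0.9852
result = [0.1781, 0.7699, -0.9852]

[0.1781, 0.7699, -0.9852]


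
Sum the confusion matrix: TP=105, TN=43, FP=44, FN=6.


Total = TP + TN + FP + FN
= 105 + 43 + 44 + 6
= 198
(Predicted positive: 149, predicted negative: 49)

198


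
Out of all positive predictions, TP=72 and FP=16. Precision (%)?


Precision = TP/(TP+FP)
= 72/(72+16)
= 72/88 = 81.82%

81.82%


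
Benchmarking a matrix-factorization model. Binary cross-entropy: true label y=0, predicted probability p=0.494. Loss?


BCE = -[y·ln(p) + (1-y)·ln(1-p)]
= -0 - 1·ln(1-0.494)
= -ln(0.506) = 0.6812

0.6812


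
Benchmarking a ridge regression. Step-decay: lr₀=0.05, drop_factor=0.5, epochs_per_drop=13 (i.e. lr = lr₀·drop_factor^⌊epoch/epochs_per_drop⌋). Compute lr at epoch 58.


n_drops = ⌊58/13⌋ = 4
lr = 0.05·0.5^4 = 0.05·0.0625 = 0.003125

0.003125


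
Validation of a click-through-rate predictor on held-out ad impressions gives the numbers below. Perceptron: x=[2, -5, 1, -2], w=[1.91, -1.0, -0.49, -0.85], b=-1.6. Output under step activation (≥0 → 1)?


z = (2)·(1.91) + (-5)·(-1.0) + (1)·(-0.49) + (-2)·(-0.85) - 1.6
  = 8.43
step(z) = 1 (z≥0)

1


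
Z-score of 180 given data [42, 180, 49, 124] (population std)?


μ = 98.75, σ = 56.8655
z = (180 - 98.75)/56.8655 = 1.4288

1.4288


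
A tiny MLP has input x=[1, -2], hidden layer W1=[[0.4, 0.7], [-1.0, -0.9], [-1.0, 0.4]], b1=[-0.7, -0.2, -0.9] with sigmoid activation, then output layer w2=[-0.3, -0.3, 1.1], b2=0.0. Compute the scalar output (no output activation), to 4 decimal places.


z1[0] = (0.4)·(1) + (0.7)·(-2) - 0.7 = -1.7
z1[1] = (-1.0)·(1) + (-0.9)·(-2) - 0.2 = 0.6
z1[2] = (-1.0)·(1) + (0.4)·(-2) - 0.9 = -2.7
h = sigmoid(z1) = [0.1545, 0.6457, 0.063]
output = (-0.3)·(0.1545) + (-0.3)·(0.6457) + (1.1)·(0.063) + 0.0 = -0.1708

-0.1708


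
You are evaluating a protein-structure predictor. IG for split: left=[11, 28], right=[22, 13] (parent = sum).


Parent = [33, 41], H_parent = 0.9916
H_left = 0.8582 (n=39), H_right = 0.9518 (n=35)
H_children = (39/74)·0.8582 + (35/74)·0.9518 = 0.9025
IG = 0.9916 - 0.9025 = 0.0891

0.0891


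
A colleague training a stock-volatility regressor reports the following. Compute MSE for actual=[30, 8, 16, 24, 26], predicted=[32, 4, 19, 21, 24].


Squared errors: (30-32)²=4, (8-4)²=16, (16-19)²=9, (24-21)²=9, (26-24)²=4
Sum = 42
MSE = 42/5 = 42/5

42/5


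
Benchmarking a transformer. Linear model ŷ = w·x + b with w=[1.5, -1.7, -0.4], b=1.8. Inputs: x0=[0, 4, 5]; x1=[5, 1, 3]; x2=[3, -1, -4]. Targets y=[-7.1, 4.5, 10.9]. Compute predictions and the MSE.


ŷ0 = (1.5)·(0) + (-1.7)·(4) + (-0.4)·(5) + 1.8 = -7.0
ŷ1 = (1.5)·(5) + (-1.7)·(1) + (-0.4)·(3) + 1.8 = 6.4
ŷ2 = (1.5)·(3) + (-1.7)·(-1) + (-0.4)·(-4) + 1.8 = 9.6
errors² = [0.01, 3.61, 1.69]
MSE = 5.3100/3 = 1.77

1.77


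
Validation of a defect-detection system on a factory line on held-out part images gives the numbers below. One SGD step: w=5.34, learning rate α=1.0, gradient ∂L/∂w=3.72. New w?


w_new = w - α·∇
= 5.34 - 1.0·3.72
= 5.34 - 3.72
= 1.62

1.62


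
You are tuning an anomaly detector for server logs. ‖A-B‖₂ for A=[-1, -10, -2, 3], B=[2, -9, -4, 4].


d = √((-1-2)² + (-10+ 9)² + (-2+ 4)² + (3-4)²)
  = √(9 + 1 + 4 + 1)
  = √15 = 3.873

3.873


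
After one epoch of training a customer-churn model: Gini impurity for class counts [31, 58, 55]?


Probabilities: [31/144, 58/144, 55/144] ≈ [0.2153, 0.4028, 0.3819]
Σpᵢ² = (961 + 3364 + 3025)/144² = 7350/20736
Gini = 1 - Σpᵢ² = 1 - 7350/20736 = 0.6455

0.6455


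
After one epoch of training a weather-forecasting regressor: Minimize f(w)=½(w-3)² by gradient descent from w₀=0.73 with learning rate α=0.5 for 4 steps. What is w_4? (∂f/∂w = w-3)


step 1: grad = 0.73-3 = -2.27; w = 0.73 - 0.5·(-2.27) = 1.865
step 2: grad = 1.865-3 = -1.135; w = 1.865 - 0.5·(-1.135) = 2.4325
step 3: grad = 2.4325-3 = -0.5675; w = 2.4325 - 0.5·(-0.5675) = 2.71625
step 4: grad = 2.71625-3 = -0.28375; w = 2.71625 - 0.5·(-0.28375) = 2.858125

2.858125


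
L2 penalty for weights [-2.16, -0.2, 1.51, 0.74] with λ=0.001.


‖w‖₂² = (-2.16)² + (-0.2)² + (1.51)² + (0.74)²
     = 4.6656 + 0.04 + 2.2801 + 0.5476
     = 7.5333
λ·‖w‖₂² = 0.001·7.5333 = 0.007533

0.007533


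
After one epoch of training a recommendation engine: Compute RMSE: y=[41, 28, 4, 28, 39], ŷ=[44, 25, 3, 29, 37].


MSE = 24/5 = 4.8
RMSE = √(24/5) = 2.1909

2.1909


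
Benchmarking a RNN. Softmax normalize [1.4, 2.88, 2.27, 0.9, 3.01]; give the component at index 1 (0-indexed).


Exponentials: e^1.4=4.0552, e^2.88=17.8143, e^2.27=9.6794, e^0.9=2.4596, e^3.01=20.2874
Sum = 54.2959
Softmax = [0.0747, 0.3281, 0.1783, 0.0453, 0.3736]
p[1] = 17.8143/54.2959 = 0.3281

0.3281


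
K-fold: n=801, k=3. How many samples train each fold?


Fold size = 801/3 = 267
Training per fold = 801 - 267 = 534

534


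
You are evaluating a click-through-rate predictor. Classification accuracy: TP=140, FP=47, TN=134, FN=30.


Accuracy = (TP+TN)/(TP+TN+FP+FN)
= (140+134)/(351)
= 274/351 = 78.06%

78.06%


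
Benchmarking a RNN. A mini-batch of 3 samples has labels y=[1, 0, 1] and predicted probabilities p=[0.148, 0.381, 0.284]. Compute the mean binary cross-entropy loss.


L[0] = -ln(0.148) = 1.9105
L[1] = -ln(1-0.381) = -ln(0.619) = 0.4797
L[2] = -ln(0.284) = 1.2588
mean = (1.9105 + 0.4797 + 1.2588)/3 = 1.2163

1.2163


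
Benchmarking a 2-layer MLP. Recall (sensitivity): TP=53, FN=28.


Recall = TP/(TP+FN)
= 53/(53+28)
= 53/81 = 65.43%

65.43%


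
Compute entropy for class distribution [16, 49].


Probabilities: [16/65, 49/65] ≈ [0.2462, 0.7538]
H = -((16/65)·log₂(16/65) + (49/65)·log₂(49/65))
  = 0.8051 bits

0.8051 bits


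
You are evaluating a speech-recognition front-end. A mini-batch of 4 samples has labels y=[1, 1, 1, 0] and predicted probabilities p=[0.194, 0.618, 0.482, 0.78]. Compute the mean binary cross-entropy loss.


L[0] = -ln(0.194) = 1.6399
L[1] = -ln(0.618) = 0.4813
L[2] = -ln(0.482) = 0.7298
L[3] = -ln(1-0.78) = -ln(0.22) = 1.5141
mean = (1.6399 + 0.4813 + 0.7298 + 1.5141)/4 = 1.0913

1.0913


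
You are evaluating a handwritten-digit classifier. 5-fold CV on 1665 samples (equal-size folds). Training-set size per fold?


Fold size = 1665/5 = 333
Training per fold = 1665 - 333 = 1332

1332


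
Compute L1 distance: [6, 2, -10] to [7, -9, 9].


d = |6-7| + |2+ 9| + |-10-9|
  = 1 + 11 + 19
  = 31

31


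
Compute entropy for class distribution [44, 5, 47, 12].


Probabilities: [44/108, 5/108, 47/108, 12/108] ≈ [0.4074, 0.0463, 0.4352, 0.1111]
H = -((44/108)·log₂(44/108) + (5/108)·log₂(5/108) + (47/108)·log₂(47/108) + (12/108)·log₂(12/108))
  = 1.6076 bits

1.6076 bits


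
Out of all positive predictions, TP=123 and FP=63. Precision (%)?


Precision = TP/(TP+FP)
= 123/(123+63)
= 123/186 = 66.13%

66.13%


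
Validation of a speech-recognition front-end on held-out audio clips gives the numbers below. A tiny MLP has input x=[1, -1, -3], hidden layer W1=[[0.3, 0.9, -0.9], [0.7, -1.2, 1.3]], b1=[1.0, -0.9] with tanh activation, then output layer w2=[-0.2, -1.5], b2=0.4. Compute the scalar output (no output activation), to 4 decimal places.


z1[0] = (0.3)·(1) + (0.9)·(-1) + (-0.9)·(-3) + 1.0 = 3.1
z1[1] = (0.7)·(1) + (-1.2)·(-1) + (1.3)·(-3) - 0.9 = -2.9
h = tanh(z1) = [0.9959, -0.994]
output = (-0.2)·(0.9959) + (-1.5)·(-0.994) + 0.4 = 1.6918

1.6918


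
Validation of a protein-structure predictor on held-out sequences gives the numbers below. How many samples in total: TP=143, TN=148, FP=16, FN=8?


Total = TP + TN + FP + FN
= 143 + 148 + 16 + 8
= 315
(Predicted positive: 159, predicted negative: 156)

315


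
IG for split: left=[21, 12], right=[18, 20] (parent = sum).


Parent = [39, 32], H_parent = 0.993
H_left = 0.9457 (n=33), H_right = 0.998 (n=38)
H_children = (33/71)·0.9457 + (38/71)·0.998 = 0.9737
IG = 0.993 - 0.9737 = 0.0193

0.0193


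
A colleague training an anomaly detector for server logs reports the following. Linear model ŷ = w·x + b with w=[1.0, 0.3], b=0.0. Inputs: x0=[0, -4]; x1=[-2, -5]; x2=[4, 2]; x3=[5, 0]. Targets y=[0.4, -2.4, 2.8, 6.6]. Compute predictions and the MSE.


ŷ0 = (1.0)·(0) + (0.3)·(-4) + 0.0 = -1.2
ŷ1 = (1.0)·(-2) + (0.3)·(-5) + 0.0 = -3.5
ŷ2 = (1.0)·(4) + (0.3)·(2) + 0.0 = 4.6
ŷ3 = (1.0)·(5) + (0.3)·(0) + 0.0 = 5.0
errors² = [2.56, 1.21, 3.24, 2.56]
MSE = 9.5700/4 = 2.3925

2.3925


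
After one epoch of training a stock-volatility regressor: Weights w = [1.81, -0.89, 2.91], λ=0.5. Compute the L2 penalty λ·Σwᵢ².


‖w‖₂² = (1.81)² + (-0.89)² + (2.91)²
     = 3.2761 + 0.7921 + 8.4681
     = 12.5363
λ·‖w‖₂² = 0.5·12.5363 = 6.26815

6.26815


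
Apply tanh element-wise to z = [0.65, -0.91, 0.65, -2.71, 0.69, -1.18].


tanh(0.65) = 0.5717
tanh(-0.91) = -0.7211
tanh(0.65) = 0.5717
tanh(-2.71) = -0.9912
tanh(0.69) = 0.598
tanh(-1.18) = -0.8275
result = [0.5717, -0.7211, 0.5717, -0.9912, 0.598, -0.8275]

[0.5717, -0.7211, 0.5717, -0.9912, 0.598, -0.8275]


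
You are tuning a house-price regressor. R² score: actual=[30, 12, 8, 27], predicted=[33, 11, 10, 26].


ȳ = 19.25
SS_res = Σ(y-ŷ)² = 15
SS_tot = Σ(y-ȳ)² = 354.75
R² = 1 - SS_res/SS_tot = 1 - 0.0423 = 0.9577

0.9577


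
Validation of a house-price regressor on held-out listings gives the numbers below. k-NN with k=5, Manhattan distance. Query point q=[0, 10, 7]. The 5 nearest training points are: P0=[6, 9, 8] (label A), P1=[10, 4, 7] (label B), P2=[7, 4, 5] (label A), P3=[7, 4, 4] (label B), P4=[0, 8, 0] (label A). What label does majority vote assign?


d(q,P0) = 8  (label A)
d(q,P1) = 16  (label B)
d(q,P2) = 15  (label A)
d(q,P3) = 16  (label B)
d(q,P4) = 9  (label A)
Votes: A=3, B=2
Majority → A

A


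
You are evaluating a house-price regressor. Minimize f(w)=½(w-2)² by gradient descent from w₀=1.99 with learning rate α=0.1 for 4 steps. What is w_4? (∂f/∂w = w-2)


step 1: grad = 1.99-2 = -0.01; w = 1.99 - 0.1·(-0.01) = 1.991
step 2: grad = 1.991-2 = -0.009; w = 1.991 - 0.1·(-0.009) = 1.9919
step 3: grad = 1.9919-2 = -0.0081; w = 1.9919 - 0.1·(-0.0081) = 1.99271
step 4: grad = 1.99271-2 = -0.00729; w = 1.99271 - 0.1·(-0.00729) = 1.993439

1.993439


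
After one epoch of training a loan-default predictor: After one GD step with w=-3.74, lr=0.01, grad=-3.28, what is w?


w_new = w - α·∇
= -3.74 - 0.01·-3.28
= -3.74 + 0.0328
= -3.7072

-3.7072


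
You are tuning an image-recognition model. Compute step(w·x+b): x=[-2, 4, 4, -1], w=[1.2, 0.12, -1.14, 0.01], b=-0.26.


z = (-2)·(1.2) + (4)·(0.12) + (4)·(-1.14) + (-1)·(0.01) - 0.26
  = -6.75
step(z) = 0 (z<0)

0


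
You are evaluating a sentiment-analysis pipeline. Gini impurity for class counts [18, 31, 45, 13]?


Probabilities: [18/107, 31/107, 45/107, 13/107] ≈ [0.1682, 0.2897, 0.4206, 0.1215]
Σpᵢ² = (324 + 961 + 2025 + 169)/107² = 3479/11449
Gini = 1 - Σpᵢ² = 1 - 3479/11449 = 0.6961

0.6961


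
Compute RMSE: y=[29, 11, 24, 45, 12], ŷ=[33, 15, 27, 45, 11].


MSE = 42/5 = 8.4
RMSE = √(42/5) = 2.8983

2.8983


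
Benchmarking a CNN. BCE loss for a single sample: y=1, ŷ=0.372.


BCE = -[y·ln(p) + (1-y)·ln(1-p)]
= -1·ln(0.372) - 0
= -ln(0.372) = 0.9889

0.9889


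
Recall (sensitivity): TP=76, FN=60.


Recall = TP/(TP+FN)
= 76/(76+60)
= 76/136 = 55.88%

55.88%


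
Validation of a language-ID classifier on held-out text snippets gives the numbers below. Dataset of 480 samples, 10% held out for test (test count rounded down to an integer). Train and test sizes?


Test = ⌊480·10/100⌋ = 48
Train = 480 - 48 = 432

Train: 432, Test: 48


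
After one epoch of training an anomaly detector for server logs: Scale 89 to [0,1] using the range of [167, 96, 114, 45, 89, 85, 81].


min=45, max=167
(89-45)/(167-45) = 44/122 = 0.3607

0.3607


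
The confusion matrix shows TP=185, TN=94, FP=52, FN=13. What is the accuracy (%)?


Accuracy = (TP+TN)/(TP+TN+FP+FN)
= (185+94)/(344)
= 279/344 = 81.1%

81.1%


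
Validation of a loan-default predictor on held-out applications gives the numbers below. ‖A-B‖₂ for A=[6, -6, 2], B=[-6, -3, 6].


d = √((6+ 6)² + (-6+ 3)² + (2-6)²)
  = √(144 + 9 + 16)
  = √169 = 13.0

13.0


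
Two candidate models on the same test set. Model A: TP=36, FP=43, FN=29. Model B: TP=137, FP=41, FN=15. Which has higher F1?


Model A: P=36/79=0.4557, R=36/65=0.5538, F1=2PR/(P+R)=2TP/(2TP+FP+FN)=72/144=0.5
Model B: P=137/178=0.7697, R=137/152=0.9013, F1=2PR/(P+R)=2TP/(2TP+FP+FN)=274/330=0.8303
0.5 < 0.8303 → Model B

Model B


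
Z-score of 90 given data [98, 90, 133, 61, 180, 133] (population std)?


μ = 115.8333, σ = 38.0763
z = (90 - 115.8333)/38.0763 = -0.6785

-0.6785


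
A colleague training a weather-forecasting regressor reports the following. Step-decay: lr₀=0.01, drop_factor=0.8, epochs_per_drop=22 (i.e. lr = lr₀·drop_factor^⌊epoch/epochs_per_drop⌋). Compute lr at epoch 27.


n_drops = ⌊27/22⌋ = 1
lr = 0.01·0.8^1 = 0.01·0.8 = 0.008

0.008


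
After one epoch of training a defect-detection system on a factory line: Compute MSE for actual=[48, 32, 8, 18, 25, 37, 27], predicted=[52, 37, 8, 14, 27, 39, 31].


Squared errors: (48-52)²=16, (32-37)²=25, (8-8)²=0, (18-14)²=16, (25-27)²=4, (37-39)²=4, (27-31)²=16
Sum = 81
MSE = 81/7 = 81/7

81/7


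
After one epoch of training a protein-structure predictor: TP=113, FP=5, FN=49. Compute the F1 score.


Precision = 113/118 = 0.9576
Recall = 113/162 = 0.6975
F1 = 2·P·R/(P+R) = 2·TP/(2·TP+FP+FN) = 226/(226+5+49) = 226/280 = 0.8071

0.8071


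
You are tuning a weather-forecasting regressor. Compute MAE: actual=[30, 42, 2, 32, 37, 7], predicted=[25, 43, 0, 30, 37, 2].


Absolute errors: |30-25|=5, |42-43|=1, |2-0|=2, |32-30|=2, |37-37|=0, |7-2|=5
Sum = 15
MAE = 15/6 = 5/2

5/2


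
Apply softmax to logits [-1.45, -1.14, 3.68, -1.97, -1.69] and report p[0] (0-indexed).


Exponentials: e^-1.45=0.2346, e^-1.14=0.3198, e^3.68=39.6464, e^-1.97=0.1395, e^-1.69=0.1845
Sum = 40.5248
Softmax = [0.0058, 0.0079, 0.9783, 0.0034, 0.0046]
p[0] = 0.2346/40.5248 = 0.0058

0.0058


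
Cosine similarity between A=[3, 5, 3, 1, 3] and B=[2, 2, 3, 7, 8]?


A·B = 3·2 + 5·2 + 3·3 + 1·7 + 3·8 = 56
‖A‖ = √53 = 7.2801, ‖B‖ = √130 = 11.4018
cos = 56/(√53·√130) = 56/√6890 = 0.6746

0.6746


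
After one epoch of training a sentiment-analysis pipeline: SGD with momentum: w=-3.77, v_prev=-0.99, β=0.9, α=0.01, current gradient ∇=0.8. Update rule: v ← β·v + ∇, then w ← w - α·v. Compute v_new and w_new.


v_new = 0.9·-0.99 + 0.8 = -0.891 + 0.8 = -0.091
w_new = -3.77 - 0.01·-0.091 = -3.77 + 0.00091 = -3.76909

v_new=-0.091, w_new=-3.76909


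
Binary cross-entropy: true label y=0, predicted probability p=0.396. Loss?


BCE = -[y·ln(p) + (1-y)·ln(1-p)]
= -0 - 1·ln(1-0.396)
= -ln(0.604) = 0.5042

0.5042


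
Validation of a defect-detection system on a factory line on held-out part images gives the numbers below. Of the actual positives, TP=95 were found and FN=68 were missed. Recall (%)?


Recall = TP/(TP+FN)
= 95/(95+68)
= 95/163 = 58.28%

58.28%


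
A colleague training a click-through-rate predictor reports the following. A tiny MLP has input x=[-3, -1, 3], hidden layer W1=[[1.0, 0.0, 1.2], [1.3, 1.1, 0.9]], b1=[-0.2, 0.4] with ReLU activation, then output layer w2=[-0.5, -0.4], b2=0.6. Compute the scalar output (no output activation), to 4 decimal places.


z1[0] = (1.0)·(-3) + (0.0)·(-1) + (1.2)·(3) - 0.2 = 0.4
z1[1] = (1.3)·(-3) + (1.1)·(-1) + (0.9)·(3) + 0.4 = -1.9
h = ReLU(z1) = [0.4, 0.0]
output = (-0.5)·(0.4) + (-0.4)·(0.0) + 0.6 = 0.4

0.4


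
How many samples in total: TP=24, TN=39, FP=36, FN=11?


Total = TP + TN + FP + FN
= 24 + 39 + 36 + 11
= 110
(Predicted positive: 60, predicted negative: 50)

110


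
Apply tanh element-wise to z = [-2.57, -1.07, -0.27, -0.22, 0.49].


tanh(-2.57) = -0.9884
tanh(-1.07) = -0.7895
tanh(-0.27) = -0.2636
tanh(-0.22) = -0.2165
tanh(0.49) = 0.4542
result = [-0.9884, -0.7895, -0.2636, -0.2165, 0.4542]

[-0.9884, -0.7895, -0.2636, -0.2165, 0.4542]


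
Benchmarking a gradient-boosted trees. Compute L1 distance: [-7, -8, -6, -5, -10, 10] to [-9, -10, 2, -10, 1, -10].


d = |-7+ 9| + |-8+ 10| + |-6-2| + |-5+ 10| + |-10-1| + |10+ 10|
  = 2 + 2 + 8 + 5 + 11 + 20
  = 48

48


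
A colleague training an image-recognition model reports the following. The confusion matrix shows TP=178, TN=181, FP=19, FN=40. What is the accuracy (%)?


Accuracy = (TP+TN)/(TP+TN+FP+FN)
= (178+181)/(418)
= 359/418 = 85.89%

85.89%


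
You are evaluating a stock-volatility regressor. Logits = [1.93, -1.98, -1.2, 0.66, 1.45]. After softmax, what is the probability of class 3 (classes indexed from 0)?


Exponentials: e^1.93=6.8895, e^-1.98=0.1381, e^-1.2=0.3012, e^0.66=1.9348, e^1.45=4.2631
Sum = 13.5267
Softmax = [0.5093, 0.0102, 0.0223, 0.143, 0.3152]
p[3] = 1.9348/13.5267 = 0.143

0.143


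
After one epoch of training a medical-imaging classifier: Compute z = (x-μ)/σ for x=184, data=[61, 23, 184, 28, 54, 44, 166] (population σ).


μ = 80, σ = 61.5258
z = (184 - 80)/61.5258 = 1.6903

1.6903


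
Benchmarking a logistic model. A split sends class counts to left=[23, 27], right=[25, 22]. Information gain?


Parent = [48, 49], H_parent = 0.9999
H_left = 0.9954 (n=50), H_right = 0.9971 (n=47)
H_children = (50/97)·0.9954 + (47/97)·0.9971 = 0.9962
IG = 0.9999 - 0.9962 = 0.0037

0.0037


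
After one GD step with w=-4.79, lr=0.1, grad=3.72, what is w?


w_new = w - α·∇
= -4.79 - 0.1·3.72
= -4.79 - 0.372
= -5.162

-5.162


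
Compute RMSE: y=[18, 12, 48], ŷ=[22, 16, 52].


MSE = 48/3 = 16
RMSE = √(48/3) = 4.0

4.0


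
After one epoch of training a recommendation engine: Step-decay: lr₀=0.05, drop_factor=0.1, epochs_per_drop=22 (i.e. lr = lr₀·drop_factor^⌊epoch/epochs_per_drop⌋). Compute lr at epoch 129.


n_drops = ⌊129/22⌋ = 5
lr = 0.05·0.1^5 = 0.05·0.00001 = 0.0000005

0.0000005


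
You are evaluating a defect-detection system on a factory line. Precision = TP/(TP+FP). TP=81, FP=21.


Precision = TP/(TP+FP)
= 81/(81+21)
= 81/102 = 79.41%

79.41%


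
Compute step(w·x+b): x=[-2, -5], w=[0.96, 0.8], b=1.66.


z = (-2)·(0.96) + (-5)·(0.8) + 1.66
  = -4.26
step(z) = 0 (z<0)

0


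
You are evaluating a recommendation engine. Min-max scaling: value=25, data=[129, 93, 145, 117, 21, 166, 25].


min=21, max=166
(25-21)/(166-21) = 4/145 = 0.0276

0.0276


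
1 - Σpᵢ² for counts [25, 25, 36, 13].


Probabilities: [25/99, 25/99, 36/99, 13/99] ≈ [0.2525, 0.2525, 0.3636, 0.1313]
Σpᵢ² = (625 + 625 + 1296 + 169)/99² = 2715/9801
Gini = 1 - Σpᵢ² = 1 - 2715/9801 = 0.723

0.723


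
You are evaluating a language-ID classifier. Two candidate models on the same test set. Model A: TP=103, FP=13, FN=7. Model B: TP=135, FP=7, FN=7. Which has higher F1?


Model A: P=103/116=0.8879, R=103/110=0.9364, F1=2PR/(P+R)=2TP/(2TP+FP+FN)=206/226=0.9115
Model B: P=135/142=0.9507, R=135/142=0.9507, F1=2PR/(P+R)=2TP/(2TP+FP+FN)=270/284=0.9507
0.9115 < 0.9507 → Model B

Model B


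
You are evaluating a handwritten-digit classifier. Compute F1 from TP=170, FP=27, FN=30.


Precision = 170/197 = 0.8629
Recall = 170/200 = 0.85
F1 = 2·P·R/(P+R) = 2·TP/(2·TP+FP+FN) = 340/(340+27+30) = 340/397 = 0.8564

0.8564


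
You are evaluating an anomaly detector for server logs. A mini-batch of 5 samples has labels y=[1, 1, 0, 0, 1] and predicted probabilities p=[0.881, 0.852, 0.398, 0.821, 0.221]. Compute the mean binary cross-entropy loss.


L[0] = -ln(0.881) = 0.1267
L[1] = -ln(0.852) = 0.1602
L[2] = -ln(1-0.398) = -ln(0.602) = 0.5075
L[3] = -ln(1-0.821) = -ln(0.179) = 1.7204
L[4] = -ln(0.221) = 1.5096
mean = (0.1267 + 0.1602 + 0.5075 + 1.7204 + 1.5096)/5 = 0.8049

0.8049


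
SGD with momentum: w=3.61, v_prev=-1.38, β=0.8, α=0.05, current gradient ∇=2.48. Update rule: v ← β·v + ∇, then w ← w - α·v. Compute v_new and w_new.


v_new = 0.8·-1.38 + 2.48 = -1.104 + 2.48 = 1.376
w_new = 3.61 - 0.05·1.376 = 3.61 - 0.0688 = 3.5412

v_new=1.376, w_new=3.5412


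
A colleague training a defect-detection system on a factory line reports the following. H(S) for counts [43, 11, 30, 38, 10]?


Probabilities: [43/132, 11/132, 30/132, 38/132, 10/132] ≈ [0.3258, 0.0833, 0.2273, 0.2879, 0.0758]
H = -((43/132)·log₂(43/132) + (11/132)·log₂(11/132) + (30/132)·log₂(30/132) + (38/132)·log₂(38/132) + (10/132)·log₂(10/132))
  = 2.1108 bits

2.1108 bits


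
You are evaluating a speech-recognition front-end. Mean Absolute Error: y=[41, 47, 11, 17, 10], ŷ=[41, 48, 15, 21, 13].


Absolute errors: |41-41|=0, |47-48|=1, |11-15|=4, |17-21|=4, |10-13|=3
Sum = 12
MAE = 12/5 = 12/5

12/5


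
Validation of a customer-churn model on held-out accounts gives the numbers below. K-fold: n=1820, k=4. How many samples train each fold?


Fold size = 1820/4 = 455
Training per fold = 1820 - 455 = 1365

1365


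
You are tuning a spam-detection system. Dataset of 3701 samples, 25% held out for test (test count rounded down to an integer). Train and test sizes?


Test = ⌊3701·25/100⌋ = 925
Train = 3701 - 925 = 2776

Train: 2776, Test: 925


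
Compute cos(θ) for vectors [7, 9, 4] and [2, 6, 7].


A·B = 7·2 + 9·6 + 4·7 = 96
‖A‖ = √146 = 12.083, ‖B‖ = √89 = 9.434
cos = 96/(√146·√89) = 96/√12994 = 0.8422

0.8422


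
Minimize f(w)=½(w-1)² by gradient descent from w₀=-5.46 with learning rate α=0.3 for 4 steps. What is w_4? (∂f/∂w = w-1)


step 1: grad = -5.46-1 = -6.46; w = -5.46 - 0.3·(-6.46) = -3.522
step 2: grad = -3.522-1 = -4.522; w = -3.522 - 0.3·(-4.522) = -2.1654
step 3: grad = -2.1654-1 = -3.1654; w = -2.1654 - 0.3·(-3.1654) = -1.21578
step 4: grad = -1.21578-1 = -2.21578; w = -1.21578 - 0.3·(-2.21578) = -0.551046

-0.551046


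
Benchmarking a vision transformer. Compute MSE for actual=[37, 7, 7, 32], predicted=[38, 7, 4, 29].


Squared errors: (37-38)²=1, (7-7)²=0, (7-4)²=9, (32-29)²=9
Sum = 19
MSE = 19/4 = 19/4

19/4


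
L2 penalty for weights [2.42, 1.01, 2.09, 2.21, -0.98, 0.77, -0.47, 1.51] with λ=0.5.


‖w‖₂² = (2.42)² + (1.01)² + (2.09)² + (2.21)² + (-0.98)² + (0.77)² + (-0.47)² + (1.51)²
     = 5.8564 + 1.0201 + 4.3681 + 4.8841 + 0.9604 + 0.5929 + 0.2209 + 2.2801
     = 20.183
λ·‖w‖₂² = 0.5·20.183 = 10.0915

10.0915


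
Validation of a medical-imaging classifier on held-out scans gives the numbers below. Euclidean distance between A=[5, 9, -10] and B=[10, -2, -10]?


d = √((5-10)² + (9+ 2)² + (-10+ 10)²)
  = √(25 + 121 + 0)
  = √146 = 12.083

12.083


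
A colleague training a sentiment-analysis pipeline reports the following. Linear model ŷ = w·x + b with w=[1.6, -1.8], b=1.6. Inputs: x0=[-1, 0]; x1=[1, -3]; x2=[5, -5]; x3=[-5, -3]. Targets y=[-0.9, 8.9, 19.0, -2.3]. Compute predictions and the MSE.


ŷ0 = (1.6)·(-1) + (-1.8)·(0) + 1.6 = 0.0
ŷ1 = (1.6)·(1) + (-1.8)·(-3) + 1.6 = 8.6
ŷ2 = (1.6)·(5) + (-1.8)·(-5) + 1.6 = 18.6
ŷ3 = (1.6)·(-5) + (-1.8)·(-3) + 1.6 = -1.0
errors² = [0.81, 0.09, 0.16, 1.69]
MSE = 2.7500/4 = 0.6875

0.6875


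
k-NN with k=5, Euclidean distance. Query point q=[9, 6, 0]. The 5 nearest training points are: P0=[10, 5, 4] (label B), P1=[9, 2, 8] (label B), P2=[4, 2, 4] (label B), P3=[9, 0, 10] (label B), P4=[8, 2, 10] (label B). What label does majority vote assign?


d(q,P0) = 4.2426  (label B)
d(q,P1) = 8.9443  (label B)
d(q,P2) = 7.5498  (label B)
d(q,P3) = 11.6619  (label B)
d(q,P4) = 10.8167  (label B)
Votes: A=0, B=5
Majority → B

B


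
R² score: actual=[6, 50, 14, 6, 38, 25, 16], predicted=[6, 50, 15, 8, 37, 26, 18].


ȳ = 22.1429
SS_res = Σ(y-ŷ)² = 11
SS_tot = Σ(y-ȳ)² = 1660.86
R² = 1 - SS_res/SS_tot = 1 - 0.0066 = 0.9934

0.9934


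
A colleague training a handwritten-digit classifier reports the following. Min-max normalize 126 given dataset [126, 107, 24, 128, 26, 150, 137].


min=24, max=150
(126-24)/(150-24) = 102/126 = 0.8095

0.8095


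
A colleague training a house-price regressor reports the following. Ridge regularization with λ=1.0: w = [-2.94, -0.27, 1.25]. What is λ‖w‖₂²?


‖w‖₂² = (-2.94)² + (-0.27)² + (1.25)²
     = 8.6436 + 0.0729 + 1.5625
     = 10.279
λ·‖w‖₂² = 1.0·10.279 = 10.279

10.279


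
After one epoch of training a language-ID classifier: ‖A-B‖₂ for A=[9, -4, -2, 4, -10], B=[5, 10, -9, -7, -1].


d = √((9-5)² + (-4-10)² + (-2+ 9)² + (4+ 7)² + (-10+ 1)²)
  = √(16 + 196 + 49 + 121 + 81)
  = √463 = 21.5174

21.5174


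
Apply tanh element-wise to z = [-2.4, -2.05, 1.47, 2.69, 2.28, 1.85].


tanh(-2.4) = -0.9837
tanh(-2.05) = -0.9674
tanh(1.47) = 0.8996
tanh(2.69) = 0.9908
tanh(2.28) = 0.9793
tanh(1.85) = 0.9517
result = [-0.9837, -0.9674, 0.8996, 0.9908, 0.9793, 0.9517]

[-0.9837, -0.9674, 0.8996, 0.9908, 0.9793, 0.9517]


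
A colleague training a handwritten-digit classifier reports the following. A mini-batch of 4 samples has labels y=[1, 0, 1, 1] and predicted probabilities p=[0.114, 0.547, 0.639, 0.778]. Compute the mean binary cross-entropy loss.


L[0] = -ln(0.114) = 2.1716
L[1] = -ln(1-0.547) = -ln(0.453) = 0.7919
L[2] = -ln(0.639) = 0.4479
L[3] = -ln(0.778) = 0.251
mean = (2.1716 + 0.7919 + 0.4479 + 0.251)/4 = 0.9156

0.9156


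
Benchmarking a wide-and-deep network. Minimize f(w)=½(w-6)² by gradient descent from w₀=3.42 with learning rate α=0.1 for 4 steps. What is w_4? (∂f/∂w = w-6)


step 1: grad = 3.42-6 = -2.58; w = 3.42 - 0.1·(-2.58) = 3.678
step 2: grad = 3.678-6 = -2.322; w = 3.678 - 0.1·(-2.322) = 3.9102
step 3: grad = 3.9102-6 = -2.0898; w = 3.9102 - 0.1·(-2.0898) = 4.11918
step 4: grad = 4.11918-6 = -1.88082; w = 4.11918 - 0.1·(-1.88082) = 4.307262

4.307262


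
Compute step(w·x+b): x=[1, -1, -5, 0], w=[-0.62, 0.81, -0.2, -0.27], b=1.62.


z = (1)·(-0.62) + (-1)·(0.81) + (-5)·(-0.2) + (0)·(-0.27) + 1.62
  = 1.19
step(z) = 1 (z≥0)

1


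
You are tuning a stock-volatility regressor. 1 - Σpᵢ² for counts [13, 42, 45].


Probabilities: [13/100, 42/100, 45/100] ≈ [0.13, 0.42, 0.45]
Σpᵢ² = (169 + 1764 + 2025)/100² = 3958/10000
Gini = 1 - Σpᵢ² = 1 - 3958/10000 = 0.6042

0.6042


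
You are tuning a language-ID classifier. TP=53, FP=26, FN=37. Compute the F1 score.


Precision = 53/79 = 0.6709
Recall = 53/90 = 0.5889
F1 = 2·P·R/(P+R) = 2·TP/(2·TP+FP+FN) = 106/(106+26+37) = 106/169 = 0.6272

0.6272


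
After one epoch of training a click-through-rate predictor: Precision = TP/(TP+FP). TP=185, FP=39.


Precision = TP/(TP+FP)
= 185/(185+39)
= 185/224 = 82.59%

82.59%


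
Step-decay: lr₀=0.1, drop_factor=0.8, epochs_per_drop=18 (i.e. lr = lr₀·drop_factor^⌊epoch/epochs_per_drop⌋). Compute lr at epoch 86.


n_drops = ⌊86/18⌋ = 4
lr = 0.1·0.8^4 = 0.1·0.4096 = 0.04096

0.04096


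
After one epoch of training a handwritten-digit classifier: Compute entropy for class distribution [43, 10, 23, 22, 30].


Probabilities: [43/128, 10/128, 23/128, 22/128, 30/128] ≈ [0.3359, 0.0781, 0.1797, 0.1719, 0.2344]
H = -((43/128)·log₂(43/128) + (10/128)·log₂(10/128) + (23/128)·log₂(23/128) + (22/128)·log₂(22/128) + (30/128)·log₂(30/128))
  = 2.1882 bits

2.1882 bits


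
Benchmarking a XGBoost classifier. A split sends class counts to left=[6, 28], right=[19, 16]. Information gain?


Parent = [25, 44], H_parent = 0.9446
H_left = 0.6723 (n=34), H_right = 0.9947 (n=35)
H_children = (34/69)·0.6723 + (35/69)·0.9947 = 0.8358
IG = 0.9446 - 0.8358 = 0.1088

0.1088


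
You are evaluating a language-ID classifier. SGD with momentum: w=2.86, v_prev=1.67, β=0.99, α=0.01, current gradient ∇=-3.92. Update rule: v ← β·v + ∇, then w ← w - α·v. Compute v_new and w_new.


v_new = 0.99·1.67 - 3.92 = 1.6533 - 3.92 = -2.2667
w_new = 2.86 - 0.01·-2.2667 = 2.86 + 0.022667 = 2.882667

v_new=-2.2667, w_new=2.882667


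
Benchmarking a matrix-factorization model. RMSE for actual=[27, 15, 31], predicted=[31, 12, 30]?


MSE = 26/3 = 8.6667
RMSE = √(26/3) = 2.9439

2.9439


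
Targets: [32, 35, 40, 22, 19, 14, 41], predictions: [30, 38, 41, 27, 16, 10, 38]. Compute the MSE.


Squared errors: (32-30)²=4, (35-38)²=9, (40-41)²=1, (22-27)²=25, (19-16)²=9, (14-10)²=16, (41-38)²=9
Sum = 73
MSE = 73/7 = 73/7

73/7


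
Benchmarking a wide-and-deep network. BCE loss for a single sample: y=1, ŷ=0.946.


BCE = -[y·ln(p) + (1-y)·ln(1-p)]
= -1·ln(0.946) - 0
= -ln(0.946) = 0.0555

0.0555


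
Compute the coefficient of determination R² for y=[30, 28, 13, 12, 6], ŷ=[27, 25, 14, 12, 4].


ȳ = 17.8
SS_res = Σ(y-ŷ)² = 23
SS_tot = Σ(y-ȳ)² = 448.8
R² = 1 - SS_res/SS_tot = 1 - 0.0512 = 0.9488

0.9488


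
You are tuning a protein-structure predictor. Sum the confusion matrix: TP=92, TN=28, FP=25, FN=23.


Total = TP + TN + FP + FN
= 92 + 28 + 25 + 23
= 168
(Predicted positive: 117, predicted negative: 51)

168


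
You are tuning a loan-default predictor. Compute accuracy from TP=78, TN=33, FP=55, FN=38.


Accuracy = (TP+TN)/(TP+TN+FP+FN)
= (78+33)/(204)
= 111/204 = 54.41%

54.41%


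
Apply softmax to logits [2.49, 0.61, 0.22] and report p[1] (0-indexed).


Exponentials: e^2.49=12.0613, e^0.61=1.8404, e^0.22=1.2461
Sum = 15.1478
Softmax = [0.7962, 0.1215, 0.0823]
p[1] = 1.8404/15.1478 = 0.1215

0.1215


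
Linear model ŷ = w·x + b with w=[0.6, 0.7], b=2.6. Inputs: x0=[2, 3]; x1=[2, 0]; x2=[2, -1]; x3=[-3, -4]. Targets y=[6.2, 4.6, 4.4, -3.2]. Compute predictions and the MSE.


ŷ0 = (0.6)·(2) + (0.7)·(3) + 2.6 = 5.9
ŷ1 = (0.6)·(2) + (0.7)·(0) + 2.6 = 3.8
ŷ2 = (0.6)·(2) + (0.7)·(-1) + 2.6 = 3.1
ŷ3 = (0.6)·(-3) + (0.7)·(-4) + 2.6 = -2.0
errors² = [0.09, 0.64, 1.69, 1.44]
MSE = 3.8600/4 = 0.965

0.965


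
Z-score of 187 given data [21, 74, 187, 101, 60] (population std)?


μ = 88.6, σ = 55.5647
z = (187 - 88.6)/55.5647 = 1.7709

1.7709


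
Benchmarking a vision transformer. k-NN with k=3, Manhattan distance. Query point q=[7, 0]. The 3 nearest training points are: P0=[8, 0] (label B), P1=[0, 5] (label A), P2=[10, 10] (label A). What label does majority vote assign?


d(q,P0) = 1  (label B)
d(q,P1) = 12  (label A)
d(q,P2) = 13  (label A)
Votes: A=2, B=1
Majority → A

A


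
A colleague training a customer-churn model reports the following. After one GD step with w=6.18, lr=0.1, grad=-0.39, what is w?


w_new = w - α·∇
= 6.18 - 0.1·-0.39
= 6.18 + 0.039
= 6.219

6.219


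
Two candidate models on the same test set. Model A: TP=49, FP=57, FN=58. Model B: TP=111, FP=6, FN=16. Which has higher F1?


Model A: P=49/106=0.4623, R=49/107=0.4579, F1=2PR/(P+R)=2TP/(2TP+FP+FN)=98/213=0.4601
Model B: P=111/117=0.9487, R=111/127=0.874, F1=2PR/(P+R)=2TP/(2TP+FP+FN)=222/244=0.9098
0.4601 < 0.9098 → Model B

Model B


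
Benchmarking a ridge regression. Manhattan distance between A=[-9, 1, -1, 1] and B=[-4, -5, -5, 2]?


d = |-9+ 4| + |1+ 5| + |-1+ 5| + |1-2|
  = 5 + 6 + 4 + 1
  = 16

16


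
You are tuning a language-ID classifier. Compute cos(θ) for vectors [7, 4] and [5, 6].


A·B = 7·5 + 4·6 = 59
‖A‖ = √65 = 8.0623, ‖B‖ = √61 = 7.8102
cos = 59/(√65·√61) = 59/√3965 = 0.937

0.937


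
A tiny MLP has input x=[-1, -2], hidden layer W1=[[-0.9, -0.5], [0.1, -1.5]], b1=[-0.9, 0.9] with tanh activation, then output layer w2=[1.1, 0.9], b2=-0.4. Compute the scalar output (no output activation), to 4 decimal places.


z1[0] = (-0.9)·(-1) + (-0.5)·(-2) - 0.9 = 1.0
z1[1] = (0.1)·(-1) + (-1.5)·(-2) + 0.9 = 3.8
h = tanh(z1) = [0.7616, 0.999]
output = (1.1)·(0.7616) + (0.9)·(0.999) - 0.4 = 1.3369

1.3369


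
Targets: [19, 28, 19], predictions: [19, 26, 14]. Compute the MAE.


Absolute errors: |19-19|=0, |28-26|=2, |19-14|=5
Sum = 7
MAE = 7/3 = 7/3

7/3


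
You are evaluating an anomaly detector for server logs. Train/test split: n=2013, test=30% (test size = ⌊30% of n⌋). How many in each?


Test = ⌊2013·30/100⌋ = 603
Train = 2013 - 603 = 1410

Train: 1410, Test: 603


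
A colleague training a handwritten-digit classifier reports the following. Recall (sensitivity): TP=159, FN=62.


Recall = TP/(TP+FN)
= 159/(159+62)
= 159/221 = 71.95%

71.95%


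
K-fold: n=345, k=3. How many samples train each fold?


Fold size = 345/3 = 115
Training per fold = 345 - 115 = 230

230


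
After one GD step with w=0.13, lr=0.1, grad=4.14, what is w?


w_new = w - α·∇
= 0.13 - 0.1·4.14
= 0.13 - 0.414
= -0.284

-0.284


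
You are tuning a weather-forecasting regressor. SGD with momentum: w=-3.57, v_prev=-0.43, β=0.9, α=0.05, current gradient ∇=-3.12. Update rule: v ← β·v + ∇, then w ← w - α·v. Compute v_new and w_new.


v_new = 0.9·-0.43 - 3.12 = -0.387 - 3.12 = -3.507
w_new = -3.57 - 0.05·-3.507 = -3.57 + 0.17535 = -3.39465

v_new=-3.507, w_new=-3.39465


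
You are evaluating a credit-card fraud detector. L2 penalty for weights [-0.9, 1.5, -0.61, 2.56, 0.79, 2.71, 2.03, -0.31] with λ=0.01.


‖w‖₂² = (-0.9)² + (1.5)² + (-0.61)² + (2.56)² + (0.79)² + (2.71)² + (2.03)² + (-0.31)²
     = 0.81 + 2.25 + 0.3721 + 6.5536 + 0.6241 + 7.3441 + 4.1209 + 0.0961
     = 22.1709
λ·‖w‖₂² = 0.01·22.1709 = 0.221709

0.221709


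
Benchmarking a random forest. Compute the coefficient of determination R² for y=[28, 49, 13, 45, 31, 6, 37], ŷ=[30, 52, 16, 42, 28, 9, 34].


ȳ = 29.8571
SS_res = Σ(y-ŷ)² = 58
SS_tot = Σ(y-ȳ)² = 1504.86
R² = 1 - SS_res/SS_tot = 1 - 0.0385 = 0.9615

0.9615


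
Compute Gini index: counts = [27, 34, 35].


Probabilities: [27/96, 34/96, 35/96] ≈ [0.2812, 0.3542, 0.3646]
Σpᵢ² = (729 + 1156 + 1225)/96² = 3110/9216
Gini = 1 - Σpᵢ² = 1 - 3110/9216 = 0.6625

0.6625


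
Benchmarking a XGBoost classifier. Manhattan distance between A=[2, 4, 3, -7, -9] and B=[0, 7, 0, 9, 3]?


d = |2-0| + |4-7| + |3-0| + |-7-9| + |-9-3|
  = 2 + 3 + 3 + 16 + 12
  = 36

36


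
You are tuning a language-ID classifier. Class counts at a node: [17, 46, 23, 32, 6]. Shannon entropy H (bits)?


Probabilities: [17/124, 46/124, 23/124, 32/124, 6/124] ≈ [0.1371, 0.371, 0.1855, 0.2581, 0.0484]
H = -((17/124)·log₂(17/124) + (46/124)·log₂(46/124) + (23/124)·log₂(23/124) + (32/124)·log₂(32/124) + (6/124)·log₂(6/124))
  = 2.0903 bits

2.0903 bits


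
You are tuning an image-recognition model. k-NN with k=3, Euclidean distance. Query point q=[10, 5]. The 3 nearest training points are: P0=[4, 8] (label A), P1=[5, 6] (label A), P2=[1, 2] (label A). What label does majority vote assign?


d(q,P0) = 6.7082  (label A)
d(q,P1) = 5.099  (label A)
d(q,P2) = 9.4868  (label A)
Votes: A=3, B=0
Majority → A

A


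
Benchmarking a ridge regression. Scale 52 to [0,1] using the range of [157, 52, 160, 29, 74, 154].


min=29, max=160
(52-29)/(160-29) = 23/131 = 0.1756

0.1756


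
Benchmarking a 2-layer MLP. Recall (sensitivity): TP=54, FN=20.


Recall = TP/(TP+FN)
= 54/(54+20)
= 54/74 = 72.97%

72.97%


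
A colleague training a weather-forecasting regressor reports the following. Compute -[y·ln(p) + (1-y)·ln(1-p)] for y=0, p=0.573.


BCE = -[y·ln(p) + (1-y)·ln(1-p)]
= -0 - 1·ln(1-0.573)
= -ln(0.427) = 0.851

0.851


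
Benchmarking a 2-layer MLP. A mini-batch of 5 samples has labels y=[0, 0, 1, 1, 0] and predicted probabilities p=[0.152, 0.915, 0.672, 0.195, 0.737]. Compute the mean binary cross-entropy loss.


L[0] = -ln(1-0.152) = -ln(0.848) = 0.1649
L[1] = -ln(1-0.915) = -ln(0.085) = 2.4651
L[2] = -ln(0.672) = 0.3975
L[3] = -ln(0.195) = 1.6348
L[4] = -ln(1-0.737) = -ln(0.263) = 1.3356
mean = (0.1649 + 2.4651 + 0.3975 + 1.6348 + 1.3356)/5 = 1.1996

1.1996


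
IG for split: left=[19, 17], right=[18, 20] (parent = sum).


Parent = [37, 37], H_parent = 1
H_left = 0.9978 (n=36), H_right = 0.998 (n=38)
H_children = (36/74)·0.9978 + (38/74)·0.998 = 0.9979
IG = 1 - 0.9979 = 0.0021

0.0021


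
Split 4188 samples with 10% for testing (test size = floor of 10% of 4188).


Test = ⌊4188·10/100⌋ = 418
Train = 4188 - 418 = 3770

Train: 3770, Test: 418


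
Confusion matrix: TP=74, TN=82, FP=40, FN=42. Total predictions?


Total = TP + TN + FP + FN
= 74 + 82 + 40 + 42
= 238
(Predicted positive: 114, predicted negative: 124)

238


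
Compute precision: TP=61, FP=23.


Precision = TP/(TP+FP)
= 61/(61+23)
= 61/84 = 72.62%

72.62%


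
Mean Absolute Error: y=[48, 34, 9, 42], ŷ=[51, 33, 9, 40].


Absolute errors: |48-51|=3, |34-33|=1, |9-9|=0, |42-40|=2
Sum = 6
MAE = 6/4 = 3/2

3/2


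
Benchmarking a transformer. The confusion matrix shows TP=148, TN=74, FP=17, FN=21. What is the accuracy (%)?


Accuracy = (TP+TN)/(TP+TN+FP+FN)
= (148+74)/(260)
= 222/260 = 85.38%

85.38%


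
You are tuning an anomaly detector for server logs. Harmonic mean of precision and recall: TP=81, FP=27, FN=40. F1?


Precision = 81/108 = 0.75
Recall = 81/121 = 0.6694
F1 = 2·P·R/(P+R) = 2·TP/(2·TP+FP+FN) = 162/(162+27+40) = 162/229 = 0.7074

0.7074
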